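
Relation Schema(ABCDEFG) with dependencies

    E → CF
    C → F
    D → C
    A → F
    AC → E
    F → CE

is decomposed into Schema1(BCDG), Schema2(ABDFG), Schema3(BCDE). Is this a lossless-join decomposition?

Yes

Chase test. Columns are ABCDEFG; row i has aⱼ where attribute j ∈ Schemai, else bᵢⱼ.
Initial tableau (one row per fragment):
  row 1: b11 a2 a3 a4 b15 b16 a7
  row 2: a1 a2 b23 a4 b25 a6 a7
  row 3: b31 a2 a3 a4 a5 b36 b37
Rows 1 and 3 agree on C; apply C→F and equate their F entries.
Rows 1 and 2 agree on D; apply D→C and equate their C entries.
Rows 1 and 3 agree on F; apply F→CE and equate their CE entries.
Rows 1 and 2 agree on C; apply C→F and equate their F entries.
Rows 1 and 2 agree on F; apply F→CE and equate their CE entries.
Row 2 is now all distinguished symbols — the join is lossless.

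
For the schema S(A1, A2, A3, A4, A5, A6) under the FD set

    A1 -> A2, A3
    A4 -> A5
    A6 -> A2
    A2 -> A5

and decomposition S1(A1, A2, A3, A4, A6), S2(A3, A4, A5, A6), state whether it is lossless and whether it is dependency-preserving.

Lossless test: (A3, A4, A6)⁺ = {A2, A3, A4, A5, A6}, which contains all of one fragment — lossless.
Dependency preservation: the restricted closure of {A2} across the fragments never reaches {A5}, so A2 → A5 cannot be enforced without a join — not preserved.

lossless but not dependency-preserving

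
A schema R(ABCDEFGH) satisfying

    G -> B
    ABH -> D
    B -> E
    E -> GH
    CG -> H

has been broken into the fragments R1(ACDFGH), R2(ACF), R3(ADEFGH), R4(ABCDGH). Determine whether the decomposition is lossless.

Chase test. Columns are ABCDEFGH; row i has aⱼ where attribute j ∈ Ri, else bᵢⱼ.
Initial tableau (one row per fragment):
  row 1: a1 b12 a3 a4 b15 a6 a7 a8
  row 2: a1 b22 a3 b24 b25 a6 b27 b28
  row 3: a1 b32 b33 a4 a5 a6 a7 a8
  row 4: a1 a2 a3 a4 b45 b46 a7 a8
Rows 1 and 3 agree on G; apply G→B and equate their B entries.
Rows 1 and 4 agree on G; apply G→B and equate their B entries.
Rows 1 and 3 agree on B; apply B→E and equate their E entries.
Rows 1 and 4 agree on B; apply B→E and equate their E entries.
Row 1 is now all distinguished symbols — the join is lossless.

Yes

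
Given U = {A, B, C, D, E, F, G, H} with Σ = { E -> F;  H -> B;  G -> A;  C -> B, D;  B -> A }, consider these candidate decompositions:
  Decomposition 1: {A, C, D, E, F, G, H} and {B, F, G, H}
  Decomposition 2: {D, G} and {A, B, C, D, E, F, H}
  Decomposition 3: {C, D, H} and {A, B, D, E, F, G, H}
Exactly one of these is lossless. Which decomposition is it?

Decomposition 1: common = {F, G, H}, closure = {A, B, F, G, H} → lossless.
Decomposition 2: common = {D}, closure = {D} → lossy.
Decomposition 3: common = {D, H}, closure = {A, B, D, H} → lossy.

Decomposition 1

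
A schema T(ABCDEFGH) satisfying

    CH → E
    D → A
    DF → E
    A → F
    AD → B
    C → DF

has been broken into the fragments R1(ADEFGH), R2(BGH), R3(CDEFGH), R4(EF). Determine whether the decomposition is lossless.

No

Chase test. Columns are ABCDEFGH; row i has aⱼ where attribute j ∈ Ri, else bᵢⱼ.
Initial tableau (one row per fragment):
  row 1: a1 b12 b13 a4 a5 a6 a7 a8
  row 2: b21 a2 b23 b24 b25 b26 a7 a8
  row 3: b31 b32 a3 a4 a5 a6 a7 a8
  row 4: b41 b42 b43 b44 a5 a6 b47 b48
Rows 1 and 3 agree on D; apply D→A and equate their A entries.
Rows 1 and 3 agree on AD; apply AD→B and equate their B entries.
No row becomes fully distinguished — the join is lossy.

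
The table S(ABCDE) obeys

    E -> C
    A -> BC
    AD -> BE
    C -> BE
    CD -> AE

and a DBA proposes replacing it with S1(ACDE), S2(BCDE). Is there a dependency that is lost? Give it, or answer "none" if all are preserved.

E → C lies within S1.
A → BC: restricted closure across fragments reaches BC.
AD → BE: restricted closure across fragments reaches BE.
C → BE lies within S2.
CD → AE lies within S1.
Every dependency is enforceable on the fragments, so the decomposition is dependency-preserving.

none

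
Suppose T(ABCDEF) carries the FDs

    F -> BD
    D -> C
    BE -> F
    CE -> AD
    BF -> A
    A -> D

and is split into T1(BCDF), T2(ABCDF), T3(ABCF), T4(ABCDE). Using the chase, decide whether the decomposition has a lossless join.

Chase test. Columns are ABCDEF; row i has aⱼ where attribute j ∈ Ti, else bᵢⱼ.
Initial tableau (one row per fragment):
  row 1: b11 a2 a3 a4 b15 a6
  row 2: a1 a2 a3 a4 b25 a6
  row 3: a1 a2 a3 b34 b35 a6
  row 4: a1 a2 a3 a4 a5 b46
Rows 1 and 3 agree on F; apply F→BD and equate their BD entries.
Rows 1 and 2 agree on BF; apply BF→A and equate their A entries.
No row becomes fully distinguished — the join is lossy.

No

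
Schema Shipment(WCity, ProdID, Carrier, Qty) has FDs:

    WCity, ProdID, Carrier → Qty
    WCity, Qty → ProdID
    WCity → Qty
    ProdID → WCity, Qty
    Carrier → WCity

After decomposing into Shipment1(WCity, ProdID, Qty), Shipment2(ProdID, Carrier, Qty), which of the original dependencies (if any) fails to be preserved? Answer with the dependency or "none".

none

WCity, ProdID, Carrier → Qty: restricted closure across fragments reaches Qty.
WCity, Qty → ProdID lies within Shipment1.
WCity → Qty lies within Shipment1.
ProdID → WCity, Qty lies within Shipment1.
Carrier → WCity: restricted closure across fragments reaches WCity.
Every dependency is enforceable on the fragments, so the decomposition is dependency-preserving.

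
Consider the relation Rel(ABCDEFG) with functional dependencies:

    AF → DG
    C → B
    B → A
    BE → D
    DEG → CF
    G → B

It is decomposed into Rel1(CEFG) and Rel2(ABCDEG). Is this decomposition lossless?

Yes

Common attributes: Rel1 ∩ Rel2 = {CEG}.
Closure of {CEG}: C → B applies, adding B; B → A applies, adding A; BE → D applies, adding D; DEG → CF applies, adding F. So (CEG)⁺ = {ABCDEFG}.
This closure contains every attribute of Rel1, so Rel1 ∩ Rel2 → Rel1. The join is lossless.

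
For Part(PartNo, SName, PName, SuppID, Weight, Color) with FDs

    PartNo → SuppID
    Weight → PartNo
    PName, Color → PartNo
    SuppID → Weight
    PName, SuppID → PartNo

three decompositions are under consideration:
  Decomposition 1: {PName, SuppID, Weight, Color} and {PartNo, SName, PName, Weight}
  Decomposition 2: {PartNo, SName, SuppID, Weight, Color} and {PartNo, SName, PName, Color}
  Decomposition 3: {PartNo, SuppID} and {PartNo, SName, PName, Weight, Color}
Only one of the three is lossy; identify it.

Decomposition 1

Decomposition 1: common = {PName, Weight}, closure = {PartNo, PName, SuppID, Weight} → lossy.
Decomposition 2: common = {PartNo, SName, Color}, closure = {PartNo, SName, SuppID, Weight, Color} → lossless.
Decomposition 3: common = {PartNo}, closure = {PartNo, SuppID, Weight} → lossless.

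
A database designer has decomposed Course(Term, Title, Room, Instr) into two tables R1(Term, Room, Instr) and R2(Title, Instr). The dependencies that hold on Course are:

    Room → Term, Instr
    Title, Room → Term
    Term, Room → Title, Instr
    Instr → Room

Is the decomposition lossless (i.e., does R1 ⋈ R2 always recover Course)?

Yes

Common attributes: R1 ∩ R2 = {Instr}.
Closure of {Instr}: Instr → Room applies, adding Room; Room → Term, Instr applies, adding Term; Term, Room → Title, Instr applies, adding Title. So (Instr)⁺ = {Term, Title, Room, Instr}.
This closure contains every attribute of R1, so R1 ∩ R2 → R1. The join is lossless.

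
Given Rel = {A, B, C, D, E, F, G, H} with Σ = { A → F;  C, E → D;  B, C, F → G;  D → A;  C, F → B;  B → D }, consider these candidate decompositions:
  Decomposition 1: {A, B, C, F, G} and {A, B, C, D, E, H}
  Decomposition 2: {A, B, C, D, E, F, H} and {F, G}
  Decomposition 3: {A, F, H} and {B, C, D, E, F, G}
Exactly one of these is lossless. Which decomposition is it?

Decomposition 1: common = {A, B, C}, closure = {A, B, C, D, F, G} → lossless.
Decomposition 2: common = {F}, closure = {F} → lossy.
Decomposition 3: common = {F}, closure = {F} → lossy.

Decomposition 1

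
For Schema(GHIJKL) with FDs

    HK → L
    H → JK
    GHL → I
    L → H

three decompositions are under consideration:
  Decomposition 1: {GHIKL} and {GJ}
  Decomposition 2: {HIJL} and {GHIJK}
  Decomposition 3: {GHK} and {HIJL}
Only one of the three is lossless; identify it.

Decomposition 1: common = {G}, closure = {G} → lossy.
Decomposition 2: common = {HIJ}, closure = {HIJKL} → lossless.
Decomposition 3: common = {H}, closure = {HJKL} → lossy.

Decomposition 2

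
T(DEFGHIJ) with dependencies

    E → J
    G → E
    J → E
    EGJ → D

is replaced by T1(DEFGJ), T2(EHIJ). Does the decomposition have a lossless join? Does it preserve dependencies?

lossy but dependency-preserving

Lossless test: (EJ)⁺ = {EJ}, which is a superkey of neither fragment — lossy.
Dependency preservation: every FD's attributes lie within a single fragment, so each can be enforced locally — preserved.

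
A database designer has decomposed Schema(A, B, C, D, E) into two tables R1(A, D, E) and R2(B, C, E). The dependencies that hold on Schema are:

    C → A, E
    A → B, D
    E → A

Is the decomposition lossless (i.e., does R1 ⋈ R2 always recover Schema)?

Common attributes: R1 ∩ R2 = {E}.
Closure of {E}: E → A applies, adding A; A → B, D applies, adding B, D. So (E)⁺ = {A, B, D, E}.
This closure contains every attribute of R1, so R1 ∩ R2 → R1. The join is lossless.

Yes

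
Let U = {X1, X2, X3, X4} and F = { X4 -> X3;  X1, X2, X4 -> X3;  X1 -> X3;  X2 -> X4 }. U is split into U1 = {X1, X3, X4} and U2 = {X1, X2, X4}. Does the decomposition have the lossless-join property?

Yes

Common attributes: U1 ∩ U2 = {X1, X4}.
Closure of {X1, X4}: X4 → X3 applies, adding X3. So (X1, X4)⁺ = {X1, X3, X4}.
This closure contains every attribute of U1, so U1 ∩ U2 → U1. The join is lossless.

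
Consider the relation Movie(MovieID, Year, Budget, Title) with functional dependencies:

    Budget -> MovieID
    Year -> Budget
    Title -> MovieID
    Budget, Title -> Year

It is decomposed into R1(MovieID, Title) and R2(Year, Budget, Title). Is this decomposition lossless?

Yes

Common attributes: R1 ∩ R2 = {Title}.
Closure of {Title}: Title → MovieID applies, adding MovieID. So (Title)⁺ = {MovieID, Title}.
This closure contains every attribute of R1, so R1 ∩ R2 → R1. The join is lossless.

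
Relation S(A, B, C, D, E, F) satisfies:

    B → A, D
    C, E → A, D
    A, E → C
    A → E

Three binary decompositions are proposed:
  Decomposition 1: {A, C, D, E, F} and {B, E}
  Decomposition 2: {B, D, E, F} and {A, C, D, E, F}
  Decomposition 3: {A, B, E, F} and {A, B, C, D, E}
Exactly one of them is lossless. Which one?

Decomposition 3

Decomposition 1: common = {E}, closure = {E} → lossy.
Decomposition 2: common = {D, E, F}, closure = {D, E, F} → lossy.
Decomposition 3: common = {A, B, E}, closure = {A, B, C, D, E} → lossless.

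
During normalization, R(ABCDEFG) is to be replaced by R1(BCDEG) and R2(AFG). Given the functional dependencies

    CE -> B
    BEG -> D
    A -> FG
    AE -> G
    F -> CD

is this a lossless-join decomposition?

Common attributes: R1 ∩ R2 = {G}.
No dependency enlarges {G}, so (G)⁺ = {G}.
The closure contains neither all of R1 = {BCDEG} nor all of R2 = {AFG}, so the common attributes are not a superkey of either fragment. The join is lossy.

No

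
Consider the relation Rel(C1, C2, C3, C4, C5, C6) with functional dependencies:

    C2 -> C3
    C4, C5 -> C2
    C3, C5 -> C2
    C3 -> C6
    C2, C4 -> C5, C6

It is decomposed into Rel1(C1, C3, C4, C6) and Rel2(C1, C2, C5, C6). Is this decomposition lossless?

Common attributes: Rel1 ∩ Rel2 = {C1, C6}.
No dependency enlarges {C1, C6}, so (C1, C6)⁺ = {C1, C6}.
The closure contains neither all of Rel1 = {C1, C3, C4, C6} nor all of Rel2 = {C1, C2, C5, C6}, so the common attributes are not a superkey of either fragment. The join is lossy.

No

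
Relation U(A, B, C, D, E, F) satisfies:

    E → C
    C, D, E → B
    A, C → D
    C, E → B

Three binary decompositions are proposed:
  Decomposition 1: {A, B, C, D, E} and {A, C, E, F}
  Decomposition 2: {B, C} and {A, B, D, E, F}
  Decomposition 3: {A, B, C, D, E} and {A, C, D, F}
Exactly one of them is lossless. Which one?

Decomposition 1: common = {A, C, E}, closure = {A, B, C, D, E} → lossless.
Decomposition 2: common = {B}, closure = {B} → lossy.
Decomposition 3: common = {A, C, D}, closure = {A, C, D} → lossy.

Decomposition 1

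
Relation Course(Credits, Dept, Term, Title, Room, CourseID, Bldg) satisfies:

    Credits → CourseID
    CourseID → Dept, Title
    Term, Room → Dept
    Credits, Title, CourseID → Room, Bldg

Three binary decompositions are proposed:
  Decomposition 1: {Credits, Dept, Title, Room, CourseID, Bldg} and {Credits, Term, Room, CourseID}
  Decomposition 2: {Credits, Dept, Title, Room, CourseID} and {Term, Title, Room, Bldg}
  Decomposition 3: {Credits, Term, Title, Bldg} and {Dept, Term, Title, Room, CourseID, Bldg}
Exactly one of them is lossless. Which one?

Decomposition 1

Decomposition 1: common = {Credits, Room, CourseID}, closure = {Credits, Dept, Title, Room, CourseID, Bldg} → lossless.
Decomposition 2: common = {Title, Room}, closure = {Title, Room} → lossy.
Decomposition 3: common = {Term, Title, Bldg}, closure = {Term, Title, Bldg} → lossy.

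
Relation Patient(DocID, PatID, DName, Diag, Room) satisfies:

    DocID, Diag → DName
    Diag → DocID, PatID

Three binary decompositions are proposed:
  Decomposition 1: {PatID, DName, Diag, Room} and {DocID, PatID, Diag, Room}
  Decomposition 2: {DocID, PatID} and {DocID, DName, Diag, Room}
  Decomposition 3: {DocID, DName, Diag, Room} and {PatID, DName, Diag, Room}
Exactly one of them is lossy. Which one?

Decomposition 2

Decomposition 1: common = {PatID, Diag, Room}, closure = {DocID, PatID, DName, Diag, Room} → lossless.
Decomposition 2: common = {DocID}, closure = {DocID} → lossy.
Decomposition 3: common = {DName, Diag, Room}, closure = {DocID, PatID, DName, Diag, Room} → lossless.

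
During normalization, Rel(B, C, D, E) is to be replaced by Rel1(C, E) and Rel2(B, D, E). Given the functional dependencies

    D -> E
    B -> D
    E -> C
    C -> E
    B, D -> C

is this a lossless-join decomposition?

Yes

Common attributes: Rel1 ∩ Rel2 = {E}.
Closure of {E}: E → C applies, adding C. So (E)⁺ = {C, E}.
This closure contains every attribute of Rel1, so Rel1 ∩ Rel2 → Rel1. The join is lossless.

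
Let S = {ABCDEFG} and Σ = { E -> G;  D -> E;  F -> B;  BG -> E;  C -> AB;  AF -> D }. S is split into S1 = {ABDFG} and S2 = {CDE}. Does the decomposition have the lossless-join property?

Common attributes: S1 ∩ S2 = {D}.
Closure of {D}: D → E applies, adding E; E → G applies, adding G. So (D)⁺ = {DEG}.
The closure contains neither all of S1 = {ABDFG} nor all of S2 = {CDE}, so the common attributes are not a superkey of either fragment. The join is lossy.

No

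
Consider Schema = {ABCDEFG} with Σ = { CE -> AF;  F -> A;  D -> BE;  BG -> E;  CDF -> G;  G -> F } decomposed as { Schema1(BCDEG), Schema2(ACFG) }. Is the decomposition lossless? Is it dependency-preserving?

Lossless test: (CG)⁺ = {ACFG}, which contains all of one fragment — lossless.
Dependency preservation: the restricted closure of {CE} across the fragments never reaches {AF}, so CE → AF cannot be enforced without a join — not preserved.

lossless but not dependency-preserving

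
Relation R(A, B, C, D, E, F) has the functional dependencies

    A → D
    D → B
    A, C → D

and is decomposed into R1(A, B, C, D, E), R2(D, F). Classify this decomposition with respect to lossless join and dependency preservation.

lossy but dependency-preserving

Lossless test: (D)⁺ = {B, D}, which is a superkey of neither fragment — lossy.
Dependency preservation: every FD's attributes lie within a single fragment, so each can be enforced locally — preserved.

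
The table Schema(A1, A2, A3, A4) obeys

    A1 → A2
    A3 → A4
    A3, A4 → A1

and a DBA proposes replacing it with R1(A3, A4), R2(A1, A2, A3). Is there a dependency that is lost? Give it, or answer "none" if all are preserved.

none

A1 → A2 lies within R2.
A3 → A4 lies within R1.
A3, A4 → A1: restricted closure across fragments reaches A1.
Every dependency is enforceable on the fragments, so the decomposition is dependency-preserving.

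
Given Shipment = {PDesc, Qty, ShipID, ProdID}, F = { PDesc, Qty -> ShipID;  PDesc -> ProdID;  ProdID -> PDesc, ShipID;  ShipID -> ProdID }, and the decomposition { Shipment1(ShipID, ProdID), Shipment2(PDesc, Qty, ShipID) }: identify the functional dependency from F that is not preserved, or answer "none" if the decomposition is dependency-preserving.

PDesc, Qty → ShipID lies within Shipment2.
PDesc → ProdID: restricted closure across fragments reaches ProdID.
ProdID → PDesc, ShipID: restricted closure across fragments reaches PDesc, ShipID.
ShipID → ProdID lies within Shipment1.
Every dependency is enforceable on the fragments, so the decomposition is dependency-preserving.

none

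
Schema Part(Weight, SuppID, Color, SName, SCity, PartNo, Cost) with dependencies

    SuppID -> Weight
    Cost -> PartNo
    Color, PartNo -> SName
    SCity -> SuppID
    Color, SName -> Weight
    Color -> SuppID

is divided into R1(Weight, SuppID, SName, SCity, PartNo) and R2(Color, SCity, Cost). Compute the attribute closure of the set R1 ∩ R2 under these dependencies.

R1 ∩ R2 = {SCity}.
SCity → SuppID applies, adding SuppID
SuppID → Weight applies, adding Weight
Closure: {Weight, SuppID, SCity}.

Weight, SuppID, SCity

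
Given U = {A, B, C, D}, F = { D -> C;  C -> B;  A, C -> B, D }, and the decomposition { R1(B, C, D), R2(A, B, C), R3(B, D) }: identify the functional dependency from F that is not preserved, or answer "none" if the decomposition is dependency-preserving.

Check A, C → B, D: no single fragment contains all of {A, B, C, D}, and the restricted closure of {A, C} across the fragments never reaches {B, D}.
D → C is preserved.
C → B is preserved.

A, C -> B, D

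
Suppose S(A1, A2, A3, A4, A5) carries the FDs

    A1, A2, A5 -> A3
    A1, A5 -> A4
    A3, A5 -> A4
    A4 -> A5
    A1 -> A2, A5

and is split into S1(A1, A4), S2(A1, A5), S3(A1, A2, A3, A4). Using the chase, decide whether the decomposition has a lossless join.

Chase test. Columns are A1, A2, A3, A4, A5; row i has aⱼ where attribute j ∈ Si, else bᵢⱼ.
Initial tableau (one row per fragment):
  row 1: a1 b12 b13 a4 b15
  row 2: a1 b22 b23 b24 a5
  row 3: a1 a2 a3 a4 b35
Rows 1 and 3 agree on A4; apply A4→A5 and equate their A5 entries.
Rows 1 and 2 agree on A1; apply A1→A2, A5 and equate their A2, A5 entries.
Rows 1 and 3 agree on A1; apply A1→A2, A5 and equate their A2, A5 entries.
Rows 1 and 2 agree on A1, A2, A5; apply A1, A2, A5→A3 and equate their A3 entries.
Rows 1 and 3 agree on A1, A2, A5; apply A1, A2, A5→A3 and equate their A3 entries.
Rows 1 and 2 agree on A1, A5; apply A1, A5→A4 and equate their A4 entries.
Row 1 is now all distinguished symbols — the join is lossless.

Yes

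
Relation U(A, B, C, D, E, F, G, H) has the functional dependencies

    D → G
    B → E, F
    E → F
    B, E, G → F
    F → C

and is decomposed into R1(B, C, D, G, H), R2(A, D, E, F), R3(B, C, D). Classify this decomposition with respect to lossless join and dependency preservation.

lossy and not dependency-preserving

Lossless test (chase): Rows 1 and 2 agree on D; apply D→G and equate their G entries. Rows 1 and 3 agree on D; apply D→G and equate their G entries. Rows 1 and 3 agree on B; apply B→E, F and equate their E, F entries. No row becomes fully distinguished — the join is lossy.
Dependency preservation: the restricted closure of {B} across the fragments never reaches {E, F}, so B → E, F cannot be enforced without a join — not preserved.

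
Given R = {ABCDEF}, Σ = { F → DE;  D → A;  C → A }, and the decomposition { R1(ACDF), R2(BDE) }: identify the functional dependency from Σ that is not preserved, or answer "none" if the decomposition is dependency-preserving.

Check F → DE: no single fragment contains all of {DEF}, and the restricted closure of {F} across the fragments never reaches {DE}.
D → A is preserved.
C → A is preserved.

F → DE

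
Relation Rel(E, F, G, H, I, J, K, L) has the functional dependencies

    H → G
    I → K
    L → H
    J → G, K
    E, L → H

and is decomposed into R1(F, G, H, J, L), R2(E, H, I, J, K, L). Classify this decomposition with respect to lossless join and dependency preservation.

Lossless test: (H, J, L)⁺ = {G, H, J, K, L}, which is a superkey of neither fragment — lossy.
Dependency preservation: J → G, K is not contained in any single fragment, but the restricted closure of its left-hand side across the fragments still reaches the right-hand side; the remaining FDs each lie inside some fragment. All dependencies are preserved.

lossy but dependency-preserving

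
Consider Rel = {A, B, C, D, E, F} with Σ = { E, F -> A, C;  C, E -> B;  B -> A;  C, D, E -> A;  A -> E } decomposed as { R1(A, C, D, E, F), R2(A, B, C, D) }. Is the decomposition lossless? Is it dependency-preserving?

Lossless test: (A, C, D)⁺ = {A, B, C, D, E}, which contains all of one fragment — lossless.
Dependency preservation: C, E → B is not contained in any single fragment, but the restricted closure of its left-hand side across the fragments still reaches the right-hand side; the remaining FDs each lie inside some fragment. All dependencies are preserved.

lossless and dependency-preserving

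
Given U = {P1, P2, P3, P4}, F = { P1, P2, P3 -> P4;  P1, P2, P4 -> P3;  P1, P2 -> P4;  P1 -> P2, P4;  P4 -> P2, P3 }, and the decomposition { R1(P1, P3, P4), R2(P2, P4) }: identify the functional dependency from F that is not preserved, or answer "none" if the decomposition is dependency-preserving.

none

P1, P2, P3 → P4: restricted closure across fragments reaches P4.
P1, P2, P4 → P3: restricted closure across fragments reaches P3.
P1, P2 → P4: restricted closure across fragments reaches P4.
P1 → P2, P4: restricted closure across fragments reaches P2, P4.
P4 → P2, P3: restricted closure across fragments reaches P2, P3.
Every dependency is enforceable on the fragments, so the decomposition is dependency-preserving.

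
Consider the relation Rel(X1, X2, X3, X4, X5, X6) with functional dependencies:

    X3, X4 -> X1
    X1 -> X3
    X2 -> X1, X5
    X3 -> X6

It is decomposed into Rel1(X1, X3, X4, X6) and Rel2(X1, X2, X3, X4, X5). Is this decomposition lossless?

Yes

Common attributes: Rel1 ∩ Rel2 = {X1, X3, X4}.
Closure of {X1, X3, X4}: X3 → X6 applies, adding X6. So (X1, X3, X4)⁺ = {X1, X3, X4, X6}.
This closure contains every attribute of Rel1, so Rel1 ∩ Rel2 → Rel1. The join is lossless.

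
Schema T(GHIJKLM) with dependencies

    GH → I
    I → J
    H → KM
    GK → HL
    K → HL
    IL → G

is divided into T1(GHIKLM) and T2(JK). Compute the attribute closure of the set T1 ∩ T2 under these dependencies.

T1 ∩ T2 = {K}.
K → HL applies, adding HL
H → KM applies, adding M
Closure: {HKLM}.

HKLM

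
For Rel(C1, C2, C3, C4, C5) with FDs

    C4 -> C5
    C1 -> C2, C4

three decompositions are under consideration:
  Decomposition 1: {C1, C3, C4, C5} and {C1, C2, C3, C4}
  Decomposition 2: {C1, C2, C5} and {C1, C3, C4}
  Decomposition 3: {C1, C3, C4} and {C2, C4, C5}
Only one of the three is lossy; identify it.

Decomposition 1: common = {C1, C3, C4}, closure = {C1, C2, C3, C4, C5} → lossless.
Decomposition 2: common = {C1}, closure = {C1, C2, C4, C5} → lossless.
Decomposition 3: common = {C4}, closure = {C4, C5} → lossy.

Decomposition 3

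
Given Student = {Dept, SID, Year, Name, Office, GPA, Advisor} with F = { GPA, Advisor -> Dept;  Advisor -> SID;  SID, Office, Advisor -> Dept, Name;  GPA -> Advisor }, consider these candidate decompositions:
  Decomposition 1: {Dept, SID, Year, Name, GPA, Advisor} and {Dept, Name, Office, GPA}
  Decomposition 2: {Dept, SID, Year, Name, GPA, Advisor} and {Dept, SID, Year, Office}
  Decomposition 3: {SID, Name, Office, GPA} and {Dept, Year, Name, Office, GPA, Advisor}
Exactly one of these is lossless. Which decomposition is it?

Decomposition 3

Decomposition 1: common = {Dept, Name, GPA}, closure = {Dept, SID, Name, GPA, Advisor} → lossy.
Decomposition 2: common = {Dept, SID, Year}, closure = {Dept, SID, Year} → lossy.
Decomposition 3: common = {Name, Office, GPA}, closure = {Dept, SID, Name, Office, GPA, Advisor} → lossless.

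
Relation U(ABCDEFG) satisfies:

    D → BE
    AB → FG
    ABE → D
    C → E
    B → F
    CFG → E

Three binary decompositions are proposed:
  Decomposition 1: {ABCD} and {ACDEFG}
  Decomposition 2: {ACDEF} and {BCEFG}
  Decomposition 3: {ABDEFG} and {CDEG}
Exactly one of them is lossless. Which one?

Decomposition 1: common = {ACD}, closure = {ABCDEFG} → lossless.
Decomposition 2: common = {CEF}, closure = {CEF} → lossy.
Decomposition 3: common = {DEG}, closure = {BDEFG} → lossy.

Decomposition 1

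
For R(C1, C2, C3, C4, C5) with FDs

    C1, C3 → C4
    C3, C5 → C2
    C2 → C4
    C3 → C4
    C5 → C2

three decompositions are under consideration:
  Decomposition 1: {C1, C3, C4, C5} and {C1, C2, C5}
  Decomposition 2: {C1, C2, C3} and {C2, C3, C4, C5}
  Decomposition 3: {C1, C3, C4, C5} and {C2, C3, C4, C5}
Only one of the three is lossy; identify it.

Decomposition 2

Decomposition 1: common = {C1, C5}, closure = {C1, C2, C4, C5} → lossless.
Decomposition 2: common = {C2, C3}, closure = {C2, C3, C4} → lossy.
Decomposition 3: common = {C3, C4, C5}, closure = {C2, C3, C4, C5} → lossless.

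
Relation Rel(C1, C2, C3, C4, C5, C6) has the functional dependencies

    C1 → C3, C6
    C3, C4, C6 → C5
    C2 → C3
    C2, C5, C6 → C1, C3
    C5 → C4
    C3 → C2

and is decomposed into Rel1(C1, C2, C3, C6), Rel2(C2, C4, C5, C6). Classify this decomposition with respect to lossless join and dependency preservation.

Lossless test: (C2, C6)⁺ = {C2, C3, C6}, which is a superkey of neither fragment — lossy.
Dependency preservation: the restricted closure of {C2, C5, C6} across the fragments never reaches {C1, C3}, so C2, C5, C6 → C1, C3 cannot be enforced without a join — not preserved.

lossy and not dependency-preserving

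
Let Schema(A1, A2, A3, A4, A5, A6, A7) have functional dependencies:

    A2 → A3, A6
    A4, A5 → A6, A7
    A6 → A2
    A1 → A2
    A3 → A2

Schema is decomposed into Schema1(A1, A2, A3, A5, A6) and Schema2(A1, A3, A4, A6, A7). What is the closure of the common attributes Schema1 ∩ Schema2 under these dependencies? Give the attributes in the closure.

A1, A2, A3, A6

Schema1 ∩ Schema2 = {A1, A3, A6}.
A6 → A2 applies, adding A2
Closure: {A1, A2, A3, A6}.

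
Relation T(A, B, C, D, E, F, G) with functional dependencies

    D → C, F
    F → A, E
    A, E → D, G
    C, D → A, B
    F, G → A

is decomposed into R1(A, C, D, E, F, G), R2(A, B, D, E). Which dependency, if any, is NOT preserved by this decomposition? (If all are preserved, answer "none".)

D → C, F lies within R1.
F → A, E lies within R1.
A, E → D, G lies within R1.
C, D → A, B: restricted closure across fragments reaches A, B.
F, G → A lies within R1.
Every dependency is enforceable on the fragments, so the decomposition is dependency-preserving.

none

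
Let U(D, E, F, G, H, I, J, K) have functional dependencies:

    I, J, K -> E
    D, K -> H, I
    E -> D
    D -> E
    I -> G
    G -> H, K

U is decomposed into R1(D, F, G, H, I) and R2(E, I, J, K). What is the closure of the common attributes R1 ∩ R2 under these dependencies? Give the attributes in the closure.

G, H, I, K

R1 ∩ R2 = {I}.
I → G applies, adding G
G → H, K applies, adding H, K
Closure: {G, H, I, K}.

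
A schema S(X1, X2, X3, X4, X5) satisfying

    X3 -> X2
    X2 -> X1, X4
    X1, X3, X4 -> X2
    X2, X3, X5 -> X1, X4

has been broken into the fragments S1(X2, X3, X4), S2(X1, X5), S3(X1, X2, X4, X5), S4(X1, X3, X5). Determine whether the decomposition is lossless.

Chase test. Columns are X1, X2, X3, X4, X5; row i has aⱼ where attribute j ∈ Si, else bᵢⱼ.
Initial tableau (one row per fragment):
  row 1: b11 a2 a3 a4 b15
  row 2: a1 b22 b23 b24 a5
  row 3: a1 a2 b33 a4 a5
  row 4: a1 b42 a3 b44 a5
Rows 1 and 4 agree on X3; apply X3→X2 and equate their X2 entries.
Rows 1 and 3 agree on X2; apply X2→X1, X4 and equate their X1, X4 entries.
Rows 1 and 4 agree on X2; apply X2→X1, X4 and equate their X1, X4 entries.
Row 4 is now all distinguished symbols — the join is lossless.

Yes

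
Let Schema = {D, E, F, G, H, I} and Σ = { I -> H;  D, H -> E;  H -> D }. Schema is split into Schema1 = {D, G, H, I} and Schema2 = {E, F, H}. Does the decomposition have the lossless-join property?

Common attributes: Schema1 ∩ Schema2 = {H}.
Closure of {H}: H → D applies, adding D; D, H → E applies, adding E. So (H)⁺ = {D, E, H}.
The closure contains neither all of Schema1 = {D, G, H, I} nor all of Schema2 = {E, F, H}, so the common attributes are not a superkey of either fragment. The join is lossy.

No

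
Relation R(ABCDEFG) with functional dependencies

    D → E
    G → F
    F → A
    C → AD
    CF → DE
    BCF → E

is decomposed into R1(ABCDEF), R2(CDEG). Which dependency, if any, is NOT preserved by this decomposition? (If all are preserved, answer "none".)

Check G → F: no single fragment contains all of {FG}, and the restricted closure of {G} across the fragments never reaches {F}.
D → E is preserved.
F → A is preserved.
C → AD is preserved.
CF → DE is preserved.
BCF → E is preserved.

G → F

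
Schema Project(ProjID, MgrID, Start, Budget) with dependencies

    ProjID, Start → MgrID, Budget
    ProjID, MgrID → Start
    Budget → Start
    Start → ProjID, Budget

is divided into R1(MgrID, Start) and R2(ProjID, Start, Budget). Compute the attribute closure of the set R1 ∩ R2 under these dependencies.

ProjID, MgrID, Start, Budget

R1 ∩ R2 = {Start}.
Start → ProjID, Budget applies, adding ProjID, Budget
ProjID, Start → MgrID, Budget applies, adding MgrID
Closure: {ProjID, MgrID, Start, Budget}.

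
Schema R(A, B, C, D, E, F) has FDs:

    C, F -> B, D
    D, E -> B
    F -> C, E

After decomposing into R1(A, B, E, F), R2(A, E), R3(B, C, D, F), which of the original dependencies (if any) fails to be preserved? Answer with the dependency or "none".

D, E -> B

Check D, E → B: no single fragment contains all of {B, D, E}, and the restricted closure of {D, E} across the fragments never reaches {B}.
C, F → B, D is preserved.
F → C, E is preserved.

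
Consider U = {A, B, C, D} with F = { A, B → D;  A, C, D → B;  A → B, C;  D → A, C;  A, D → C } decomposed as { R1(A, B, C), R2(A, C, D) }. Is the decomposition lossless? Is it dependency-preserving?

Lossless test: (A, C)⁺ = {A, B, C, D}, which contains all of one fragment — lossless.
Dependency preservation: A, B → D; A, C, D → B are not contained in any single fragment, but the restricted closure of each left-hand side across the fragments still reaches the right-hand side; the remaining FDs each lie inside some fragment. All dependencies are preserved.

lossless and dependency-preserving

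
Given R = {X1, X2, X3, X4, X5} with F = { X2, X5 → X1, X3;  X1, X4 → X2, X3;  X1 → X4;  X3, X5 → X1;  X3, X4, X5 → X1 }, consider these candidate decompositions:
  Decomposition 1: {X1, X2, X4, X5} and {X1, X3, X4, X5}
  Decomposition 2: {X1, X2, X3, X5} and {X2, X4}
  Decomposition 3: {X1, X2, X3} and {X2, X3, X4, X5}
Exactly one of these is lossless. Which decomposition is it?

Decomposition 1

Decomposition 1: common = {X1, X4, X5}, closure = {X1, X2, X3, X4, X5} → lossless.
Decomposition 2: common = {X2}, closure = {X2} → lossy.
Decomposition 3: common = {X2, X3}, closure = {X2, X3} → lossy.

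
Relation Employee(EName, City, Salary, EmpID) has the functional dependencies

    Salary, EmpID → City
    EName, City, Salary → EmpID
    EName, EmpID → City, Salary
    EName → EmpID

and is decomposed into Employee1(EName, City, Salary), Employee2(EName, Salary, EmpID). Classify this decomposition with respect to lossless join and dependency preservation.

Lossless test: (EName, Salary)⁺ = {EName, City, Salary, EmpID}, which contains all of one fragment — lossless.
Dependency preservation: the restricted closure of {Salary, EmpID} across the fragments never reaches {City}, so Salary, EmpID → City cannot be enforced without a join — not preserved.

lossless but not dependency-preserving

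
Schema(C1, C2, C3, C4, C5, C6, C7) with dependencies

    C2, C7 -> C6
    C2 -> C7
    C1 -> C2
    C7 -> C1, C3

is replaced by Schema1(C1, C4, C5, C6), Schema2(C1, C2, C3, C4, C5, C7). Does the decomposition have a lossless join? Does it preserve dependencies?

Lossless test: (C1, C4, C5)⁺ = {C1, C2, C3, C4, C5, C6, C7}, which contains all of one fragment — lossless.
Dependency preservation: C2, C7 → C6 is not contained in any single fragment, but the restricted closure of its left-hand side across the fragments still reaches the right-hand side; the remaining FDs each lie inside some fragment. All dependencies are preserved.

lossless and dependency-preserving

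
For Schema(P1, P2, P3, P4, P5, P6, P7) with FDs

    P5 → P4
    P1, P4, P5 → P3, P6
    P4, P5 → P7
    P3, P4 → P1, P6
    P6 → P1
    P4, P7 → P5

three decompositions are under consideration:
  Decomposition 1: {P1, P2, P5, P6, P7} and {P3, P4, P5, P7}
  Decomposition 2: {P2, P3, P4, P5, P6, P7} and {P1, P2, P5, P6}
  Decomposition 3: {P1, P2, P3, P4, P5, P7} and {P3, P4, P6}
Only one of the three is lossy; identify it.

Decomposition 1: common = {P5, P7}, closure = {P4, P5, P7} → lossy.
Decomposition 2: common = {P2, P5, P6}, closure = {P1, P2, P3, P4, P5, P6, P7} → lossless.
Decomposition 3: common = {P3, P4}, closure = {P1, P3, P4, P6} → lossless.

Decomposition 1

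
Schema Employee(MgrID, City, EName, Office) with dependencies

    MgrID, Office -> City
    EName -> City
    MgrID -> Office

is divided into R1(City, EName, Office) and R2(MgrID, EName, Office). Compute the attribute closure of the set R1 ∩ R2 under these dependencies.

R1 ∩ R2 = {EName, Office}.
EName → City applies, adding City
Closure: {City, EName, Office}.

City, EName, Office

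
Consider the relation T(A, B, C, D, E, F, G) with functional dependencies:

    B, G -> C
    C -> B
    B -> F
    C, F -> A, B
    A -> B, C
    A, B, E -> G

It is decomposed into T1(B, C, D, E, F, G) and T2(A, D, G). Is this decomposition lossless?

Common attributes: T1 ∩ T2 = {D, G}.
No dependency enlarges {D, G}, so (D, G)⁺ = {D, G}.
The closure contains neither all of T1 = {B, C, D, E, F, G} nor all of T2 = {A, D, G}, so the common attributes are not a superkey of either fragment. The join is lossy.

No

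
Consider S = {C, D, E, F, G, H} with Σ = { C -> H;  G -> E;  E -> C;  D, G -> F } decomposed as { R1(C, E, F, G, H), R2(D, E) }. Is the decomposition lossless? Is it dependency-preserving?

Lossless test: (E)⁺ = {C, E, H}, which is a superkey of neither fragment — lossy.
Dependency preservation: the restricted closure of {D, G} across the fragments never reaches {F}, so D, G → F cannot be enforced without a join — not preserved.

lossy and not dependency-preserving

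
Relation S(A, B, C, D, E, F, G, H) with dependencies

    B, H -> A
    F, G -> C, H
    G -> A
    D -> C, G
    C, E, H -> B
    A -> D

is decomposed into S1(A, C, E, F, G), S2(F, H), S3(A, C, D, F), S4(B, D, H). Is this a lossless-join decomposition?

Chase test. Columns are A, B, C, D, E, F, G, H; row i has aⱼ where attribute j ∈ Si, else bᵢⱼ.
Initial tableau (one row per fragment):
  row 1: a1 b12 a3 b14 a5 a6 a7 b18
  row 2: b21 b22 b23 b24 b25 a6 b27 a8
  row 3: a1 b32 a3 a4 b35 a6 b37 b38
  row 4: b41 a2 b43 a4 b45 b46 b47 a8
Rows 3 and 4 agree on D; apply D→C, G and equate their C, G entries.
Rows 1 and 3 agree on A; apply A→D and equate their D entries.
Rows 3 and 4 agree on G; apply G→A and equate their A entries.
Rows 1 and 3 agree on D; apply D→C, G and equate their C, G entries.
Rows 1 and 3 agree on F, G; apply F, G→C, H and equate their C, H entries.
No row becomes fully distinguished — the join is lossy.

No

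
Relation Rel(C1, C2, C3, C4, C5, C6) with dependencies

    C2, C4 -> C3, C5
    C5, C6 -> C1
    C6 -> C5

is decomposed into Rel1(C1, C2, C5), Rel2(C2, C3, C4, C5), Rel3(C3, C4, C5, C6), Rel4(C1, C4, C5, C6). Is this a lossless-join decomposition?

Chase test. Columns are C1, C2, C3, C4, C5, C6; row i has aⱼ where attribute j ∈ Reli, else bᵢⱼ.
Initial tableau (one row per fragment):
  row 1: a1 a2 b13 b14 a5 b16
  row 2: b21 a2 a3 a4 a5 b26
  row 3: b31 b32 a3 a4 a5 a6
  row 4: a1 b42 b43 a4 a5 a6
Rows 3 and 4 agree on C5, C6; apply C5, C6→C1 and equate their C1 entries.
No row becomes fully distinguished — the join is lossy.

No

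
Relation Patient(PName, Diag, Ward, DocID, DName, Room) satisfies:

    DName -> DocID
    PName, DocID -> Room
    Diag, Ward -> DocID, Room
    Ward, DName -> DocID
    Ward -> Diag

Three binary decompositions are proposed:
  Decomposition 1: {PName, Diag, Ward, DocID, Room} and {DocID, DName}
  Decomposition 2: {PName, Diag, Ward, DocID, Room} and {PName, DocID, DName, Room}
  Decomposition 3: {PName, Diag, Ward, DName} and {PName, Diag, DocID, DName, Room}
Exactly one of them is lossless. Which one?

Decomposition 1: common = {DocID}, closure = {DocID} → lossy.
Decomposition 2: common = {PName, DocID, Room}, closure = {PName, DocID, Room} → lossy.
Decomposition 3: common = {PName, Diag, DName}, closure = {PName, Diag, DocID, DName, Room} → lossless.

Decomposition 3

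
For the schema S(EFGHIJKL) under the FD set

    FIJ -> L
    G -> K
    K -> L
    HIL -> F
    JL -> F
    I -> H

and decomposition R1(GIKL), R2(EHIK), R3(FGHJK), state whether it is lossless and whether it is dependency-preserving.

lossy and not dependency-preserving

Lossless test (chase): Rows 1 and 2 agree on K; apply K→L and equate their L entries. Rows 1 and 3 agree on K; apply K→L and equate their L entries. Rows 1 and 2 agree on I; apply I→H and equate their H entries. Rows 1 and 2 agree on HIL; apply HIL→F and equate their F entries. No row becomes fully distinguished — the join is lossy.
Dependency preservation: the restricted closure of {FIJ} across the fragments never reaches {L}, so FIJ → L cannot be enforced without a join — not preserved.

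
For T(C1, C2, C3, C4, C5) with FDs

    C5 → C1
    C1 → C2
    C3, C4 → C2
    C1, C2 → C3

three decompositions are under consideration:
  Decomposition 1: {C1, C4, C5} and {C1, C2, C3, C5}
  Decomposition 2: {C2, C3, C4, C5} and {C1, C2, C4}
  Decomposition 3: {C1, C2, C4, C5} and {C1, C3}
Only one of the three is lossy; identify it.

Decomposition 1: common = {C1, C5}, closure = {C1, C2, C3, C5} → lossless.
Decomposition 2: common = {C2, C4}, closure = {C2, C4} → lossy.
Decomposition 3: common = {C1}, closure = {C1, C2, C3} → lossless.

Decomposition 2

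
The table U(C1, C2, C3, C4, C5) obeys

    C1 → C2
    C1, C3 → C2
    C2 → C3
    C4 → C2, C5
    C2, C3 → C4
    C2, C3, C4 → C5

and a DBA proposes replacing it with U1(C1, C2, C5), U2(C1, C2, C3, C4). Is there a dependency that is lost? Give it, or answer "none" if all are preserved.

none

C1 → C2 lies within U1.
C1, C3 → C2 lies within U2.
C2 → C3 lies within U2.
C4 → C2, C5: restricted closure across fragments reaches C2, C5.
C2, C3 → C4 lies within U2.
C2, C3, C4 → C5: restricted closure across fragments reaches C5.
Every dependency is enforceable on the fragments, so the decomposition is dependency-preserving.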